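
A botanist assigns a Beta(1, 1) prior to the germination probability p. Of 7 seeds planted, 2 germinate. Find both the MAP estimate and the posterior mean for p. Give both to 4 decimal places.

p_MAP = 0.2857, E[p|data] = 0.3333

Posterior: Beta(1+2, 1+5) = Beta(3, 6).
Mode = (3−1)/(3+6−2) = 2/7 = 0.2857.
Mean = 3/(3+6) = 3/9 = 0.3333.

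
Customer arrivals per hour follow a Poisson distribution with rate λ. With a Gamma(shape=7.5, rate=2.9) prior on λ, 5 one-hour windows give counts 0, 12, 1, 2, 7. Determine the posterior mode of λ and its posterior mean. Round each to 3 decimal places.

MAP: 3.608. Posterior mean: 3.734.

Σ counts = 22. Posterior: Gamma(shape = 7.5+22 = 29.5, rate = 2.9+5 = 7.9).
Mode = (α−1)/β = 28.5/7.9 = 3.608.
Mean = α/β = 29.5/7.9 = 3.734.
The mean is pulled above the mode by the posterior's right skew.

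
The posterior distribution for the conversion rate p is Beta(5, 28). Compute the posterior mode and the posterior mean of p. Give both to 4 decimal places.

MAP = 0.1290; posterior mean = 0.1515

Mode = (5−1)/(5+28−2) = 4/31 = 0.1290.
Mean = 5/(5+28) = 5/33 = 0.1515.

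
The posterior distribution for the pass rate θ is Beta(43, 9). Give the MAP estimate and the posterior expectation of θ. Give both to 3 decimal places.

MAP: 0.840. Posterior mean: 0.827.

Mode = (43−1)/(43+9−2) = 42/50 = 0.840.
Mean = 43/(43+9) = 43/52 = 0.827.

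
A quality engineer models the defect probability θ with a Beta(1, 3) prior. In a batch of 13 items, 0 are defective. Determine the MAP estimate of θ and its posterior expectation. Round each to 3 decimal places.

Posterior: Beta(1+0, 3+13) = Beta(1, 16).
Since α = 1 ≤ 1 and β > 1, the Beta density is monotone decreasing on [0,1]; the mode is at 0.
Mean = 1/(1+16) = 0.059.

MAP = 0.000; posterior mean = 0.059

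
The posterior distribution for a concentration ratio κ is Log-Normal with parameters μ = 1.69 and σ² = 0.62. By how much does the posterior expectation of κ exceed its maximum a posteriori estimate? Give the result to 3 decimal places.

Mode = exp(μ − σ²) = exp(1.07) = 2.915.
Mean = exp(μ + σ²/2) = exp(2.000) = 7.389.
Difference = 7.389 − 2.915 = 4.474.

4.474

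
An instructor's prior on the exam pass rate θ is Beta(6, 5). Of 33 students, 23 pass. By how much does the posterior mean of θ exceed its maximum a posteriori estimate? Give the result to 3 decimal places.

Posterior: Beta(6+23, 5+10) = Beta(29, 15).
Mode = (29−1)/(29+15−2) = 28/42 = 0.667.
Mean = 29/(29+15) = 29/44 = 0.659.
Difference = 0.659 − 0.667 = -0.008.
Left-skewed posterior ⇒ mean < mode.

-0.008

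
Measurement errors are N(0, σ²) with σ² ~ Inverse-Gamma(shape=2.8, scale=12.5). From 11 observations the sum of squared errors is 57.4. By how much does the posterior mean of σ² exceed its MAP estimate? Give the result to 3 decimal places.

1.214

Posterior: Inverse-Gamma(shape = 2.8+11/2 = 8.3, scale = 12.5+57.4/2 = 41.2).
Mode = β/(α+1) = 41.2/9.3 = 4.430.
Mean = β/(α−1) = 41.2/7.3 = 5.644.
Difference = 5.644 − 4.430 = 1.214.
Mean > mode: the posterior has a right tail.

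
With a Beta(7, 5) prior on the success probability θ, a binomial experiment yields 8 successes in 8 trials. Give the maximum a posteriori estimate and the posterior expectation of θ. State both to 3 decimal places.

Posterior: Beta(7+8, 5+0) = Beta(15, 5).
Mode = (15−1)/(15+5−2) = 14/18 = 0.778.
Mean = 15/(15+5) = 15/20 = 0.750.

maximum a posteriori estimate = 0.778, posterior expectation = 0.750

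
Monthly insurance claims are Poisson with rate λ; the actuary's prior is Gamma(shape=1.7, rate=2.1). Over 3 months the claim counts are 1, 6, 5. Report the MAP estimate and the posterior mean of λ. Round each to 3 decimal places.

MAP: 2.490. Posterior mean: 2.686.

Σ counts = 12. Posterior: Gamma(shape = 1.7+12 = 13.7, rate = 2.1+3 = 5.1).
Mode = (α−1)/β = 12.7/5.1 = 2.490.
Mean = α/β = 13.7/5.1 = 2.686.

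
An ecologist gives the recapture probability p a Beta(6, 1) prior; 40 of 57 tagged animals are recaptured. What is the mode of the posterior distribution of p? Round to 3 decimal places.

0.726

Posterior: Beta(6+40, 1+17) = Beta(46, 18).
Mode = (46−1)/(46+18−2) = 45/62 = 0.726.
Mean = 46/(46+18) = 46/64 = 0.719.
This is the posterior mode — the MAP estimate.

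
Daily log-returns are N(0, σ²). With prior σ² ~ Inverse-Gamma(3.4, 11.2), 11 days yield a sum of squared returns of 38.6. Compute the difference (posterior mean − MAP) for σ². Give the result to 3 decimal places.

0.780

Posterior: Inverse-Gamma(shape = 3.4+11/2 = 8.9, scale = 11.2+38.6/2 = 30.5).
Mode = β/(α+1) = 30.5/9.9 = 3.081.
Mean = β/(α−1) = 30.5/7.9 = 3.861.
Difference = 3.861 − 3.081 = 0.780.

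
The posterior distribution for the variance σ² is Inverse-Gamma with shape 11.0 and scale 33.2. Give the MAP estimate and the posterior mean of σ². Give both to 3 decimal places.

σ²_MAP = 2.767, E[σ²|data] = 3.320

Mode = β/(α+1) = 33.2/12.0 = 2.767.
Mean = β/(α−1) = 33.2/10.0 = 3.320.
The mean is pulled above the mode by the posterior's right skew.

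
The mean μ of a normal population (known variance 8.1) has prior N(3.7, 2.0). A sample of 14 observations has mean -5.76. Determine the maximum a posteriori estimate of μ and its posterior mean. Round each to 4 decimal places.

Posterior for μ is Normal. Precision-weighted mean: (1/2.0·3.7 + 14/8.1·-5.76) / (1/2.0 + 14/8.1) = -3.6374.
A Normal posterior is symmetric, so mode = mean.

MAP = -3.6374, posterior mean = -3.6374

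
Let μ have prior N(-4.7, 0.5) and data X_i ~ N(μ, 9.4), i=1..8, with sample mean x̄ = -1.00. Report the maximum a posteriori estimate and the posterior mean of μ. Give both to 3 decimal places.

Posterior for μ is Normal. Precision-weighted mean: (1/0.5·-4.7 + 8/9.4·-1.00) / (1/0.5 + 8/9.4) = -3.596.
A Normal posterior is symmetric, so mode = mean.

μ_MAP = -3.596, E[μ|data] = -3.596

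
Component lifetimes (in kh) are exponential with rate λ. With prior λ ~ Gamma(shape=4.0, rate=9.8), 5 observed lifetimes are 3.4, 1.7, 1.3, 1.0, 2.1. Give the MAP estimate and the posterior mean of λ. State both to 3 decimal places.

MAP estimate = 0.415, posterior mean = 0.466

Σ times = 9.5. Posterior: Gamma(shape = 4.0+5 = 9.0, rate = 9.8+9.5 = 19.3).
Mode = (α−1)/β = 8.0/19.3 = 0.415.
Mean = α/β = 9.0/19.3 = 0.466.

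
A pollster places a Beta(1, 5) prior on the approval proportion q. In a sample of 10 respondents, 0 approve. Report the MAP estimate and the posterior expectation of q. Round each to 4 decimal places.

Posterior: Beta(1+0, 5+10) = Beta(1, 15).
Since α = 1 ≤ 1 and β > 1, the Beta density is monotone decreasing on [0,1]; the mode is at 0.
Mean = 1/(1+15) = 0.0625.

q_MAP = 0.0000, E[q|data] = 0.0625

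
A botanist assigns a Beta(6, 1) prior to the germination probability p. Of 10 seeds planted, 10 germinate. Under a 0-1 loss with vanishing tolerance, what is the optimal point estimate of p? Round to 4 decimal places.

Posterior: Beta(6+10, 1+0) = Beta(16, 1).
Since β = 1 ≤ 1 and α > 1, the Beta density is monotone increasing on [0,1]; the mode is at 1.
Mean = 16/(16+1) = 0.9412.
This is the posterior mode — the MAP estimate.

1.0000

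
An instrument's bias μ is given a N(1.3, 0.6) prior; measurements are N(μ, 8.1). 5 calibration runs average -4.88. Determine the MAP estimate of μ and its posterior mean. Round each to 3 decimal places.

Posterior for μ is Normal. Precision-weighted mean: (1/0.6·1.3 + 5/8.1·-4.88) / (1/0.6 + 5/8.1) = -0.370.
A Normal posterior is symmetric, so mode = mean.

MAP: -0.370. Posterior mean: -0.370.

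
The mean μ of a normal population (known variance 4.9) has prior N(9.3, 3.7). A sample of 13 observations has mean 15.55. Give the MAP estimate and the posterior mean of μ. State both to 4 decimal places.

MAP: 14.9722. Posterior mean: 14.9722.

Posterior for μ is Normal. Precision-weighted mean: (1/3.7·9.3 + 13/4.9·15.55) / (1/3.7 + 13/4.9) = 14.9722.
A Normal posterior is symmetric, so mode = mean.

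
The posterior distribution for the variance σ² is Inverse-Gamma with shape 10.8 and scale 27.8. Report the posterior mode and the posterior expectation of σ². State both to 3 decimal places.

MAP = 2.356, posterior mean = 2.837

Mode = β/(α+1) = 27.8/11.8 = 2.356.
Mean = β/(α−1) = 27.8/9.8 = 2.837.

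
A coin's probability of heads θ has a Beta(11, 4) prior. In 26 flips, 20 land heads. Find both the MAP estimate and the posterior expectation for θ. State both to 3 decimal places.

MAP: 0.769. Posterior mean: 0.756.

Posterior: Beta(11+20, 4+6) = Beta(31, 10).
Mode = (31−1)/(31+10−2) = 30/39 = 0.769.
Mean = 31/(31+10) = 31/41 = 0.756.
The posterior is left-skewed, so the mode exceeds the mean.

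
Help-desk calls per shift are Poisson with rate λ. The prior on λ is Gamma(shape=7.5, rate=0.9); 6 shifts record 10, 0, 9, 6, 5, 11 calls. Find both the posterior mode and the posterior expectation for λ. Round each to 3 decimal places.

Σ counts = 41. Posterior: Gamma(shape = 7.5+41 = 48.5, rate = 0.9+6 = 6.9).
Mode = (α−1)/β = 47.5/6.9 = 6.884.
Mean = α/β = 48.5/6.9 = 7.029.

MAP: 6.884. Posterior mean: 7.029.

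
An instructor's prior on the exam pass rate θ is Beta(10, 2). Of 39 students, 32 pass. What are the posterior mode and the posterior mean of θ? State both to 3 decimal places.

θ_MAP = 0.837, E[θ|data] = 0.824

Posterior: Beta(10+32, 2+7) = Beta(42, 9).
Mode = (42−1)/(42+9−2) = 41/49 = 0.837.
Mean = 42/(42+9) = 42/51 = 0.824.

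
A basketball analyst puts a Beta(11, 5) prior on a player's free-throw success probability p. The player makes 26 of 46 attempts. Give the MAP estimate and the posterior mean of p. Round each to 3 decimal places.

Posterior: Beta(11+26, 5+20) = Beta(37, 25).
Mode = (37−1)/(37+25−2) = 36/60 = 0.600.
Mean = 37/(37+25) = 37/62 = 0.597.

p_MAP = 0.600, E[p|data] = 0.597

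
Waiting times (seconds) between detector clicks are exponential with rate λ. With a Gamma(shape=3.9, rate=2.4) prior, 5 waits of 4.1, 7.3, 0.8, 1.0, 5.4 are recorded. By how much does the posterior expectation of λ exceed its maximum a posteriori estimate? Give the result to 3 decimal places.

Σ times = 18.6. Posterior: Gamma(shape = 3.9+5 = 8.9, rate = 2.4+18.6 = 21.0).
Mode = (α−1)/β = 7.9/21.0 = 0.376.
Mean = α/β = 8.9/21.0 = 0.424.
Difference = 0.424 − 0.376 = 0.048.
Mean > mode: the posterior has a right tail.

0.048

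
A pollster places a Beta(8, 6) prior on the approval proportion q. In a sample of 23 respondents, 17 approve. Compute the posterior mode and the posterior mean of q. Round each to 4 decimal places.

MAP: 0.6857. Posterior mean: 0.6757.

Posterior: Beta(8+17, 6+6) = Beta(25, 12).
Mode = (25−1)/(25+12−2) = 24/35 = 0.6857.
Mean = 25/(25+12) = 25/37 = 0.6757.
The posterior is left-skewed, so the mode exceeds the mean.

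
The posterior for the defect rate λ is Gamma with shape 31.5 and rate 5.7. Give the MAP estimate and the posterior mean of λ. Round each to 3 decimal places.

λ_MAP = 5.351, E[λ|data] = 5.526

Mode = (α−1)/β = 30.5/5.7 = 5.351.
Mean = α/β = 31.5/5.7 = 5.526.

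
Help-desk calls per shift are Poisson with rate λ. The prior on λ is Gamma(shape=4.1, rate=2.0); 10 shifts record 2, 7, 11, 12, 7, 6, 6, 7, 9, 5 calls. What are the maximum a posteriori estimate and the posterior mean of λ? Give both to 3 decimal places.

maximum a posteriori estimate = 6.258, posterior mean = 6.342

Σ counts = 72. Posterior: Gamma(shape = 4.1+72 = 76.1, rate = 2.0+10 = 12.0).
Mode = (α−1)/β = 75.1/12.0 = 6.258.
Mean = α/β = 76.1/12.0 = 6.342.
Right-skewed posterior ⇒ mode < mean.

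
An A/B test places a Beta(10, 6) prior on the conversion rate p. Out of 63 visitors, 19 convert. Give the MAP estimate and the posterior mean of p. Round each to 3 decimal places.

MAP: 0.364. Posterior mean: 0.367.

Posterior: Beta(10+19, 6+44) = Beta(29, 50).
Mode = (29−1)/(29+50−2) = 28/77 = 0.364.
Mean = 29/(29+50) = 29/79 = 0.367.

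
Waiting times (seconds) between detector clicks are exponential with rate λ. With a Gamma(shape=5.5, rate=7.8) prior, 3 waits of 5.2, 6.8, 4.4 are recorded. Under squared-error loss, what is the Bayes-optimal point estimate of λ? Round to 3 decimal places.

Σ times = 16.4. Posterior: Gamma(shape = 5.5+3 = 8.5, rate = 7.8+16.4 = 24.2).
Mode = (α−1)/β = 7.5/24.2 = 0.310.
Mean = α/β = 8.5/24.2 = 0.351.
Squared-error loss ⇒ the optimal estimator is the posterior mean.

0.351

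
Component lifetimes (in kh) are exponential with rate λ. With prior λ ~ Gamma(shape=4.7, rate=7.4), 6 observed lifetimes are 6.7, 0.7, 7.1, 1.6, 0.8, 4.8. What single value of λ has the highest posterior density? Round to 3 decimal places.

Σ times = 21.7. Posterior: Gamma(shape = 4.7+6 = 10.7, rate = 7.4+21.7 = 29.1).
Mode = (α−1)/β = 9.7/29.1 = 0.333.
Mean = α/β = 10.7/29.1 = 0.368.
This is the posterior mode — the MAP estimate.

0.333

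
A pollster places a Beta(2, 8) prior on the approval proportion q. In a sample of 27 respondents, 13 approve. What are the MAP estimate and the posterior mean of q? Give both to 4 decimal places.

q_MAP = 0.4000, E[q|data] = 0.4054

Posterior: Beta(2+13, 8+14) = Beta(15, 22).
Mode = (15−1)/(15+22−2) = 14/35 = 0.4000.
Mean = 15/(15+22) = 15/37 = 0.4054.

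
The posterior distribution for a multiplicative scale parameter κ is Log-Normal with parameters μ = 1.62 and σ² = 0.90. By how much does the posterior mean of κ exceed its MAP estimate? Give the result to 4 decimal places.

5.8704

Mode = exp(μ − σ²) = exp(0.72) = 2.0544.
Mean = exp(μ + σ²/2) = exp(2.070) = 7.9248.
Difference = 7.9248 − 2.0544 = 5.8704.
Mean > mode: the posterior has a right tail.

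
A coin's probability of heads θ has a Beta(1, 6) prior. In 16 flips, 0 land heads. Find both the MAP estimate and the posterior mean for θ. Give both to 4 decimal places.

MAP = 0.0000; posterior mean = 0.0435

Posterior: Beta(1+0, 6+16) = Beta(1, 22).
Since α = 1 ≤ 1 and β > 1, the Beta density is monotone decreasing on [0,1]; the mode is at 0.
Mean = 1/(1+22) = 0.0435.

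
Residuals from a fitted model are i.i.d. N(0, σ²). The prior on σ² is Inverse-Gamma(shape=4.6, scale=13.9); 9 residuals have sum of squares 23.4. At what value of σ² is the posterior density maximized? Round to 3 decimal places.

Posterior: Inverse-Gamma(shape = 4.6+9/2 = 9.1, scale = 13.9+23.4/2 = 25.6).
Mode = β/(α+1) = 25.6/10.1 = 2.535.
Mean = β/(α−1) = 25.6/8.1 = 3.160.
This is the posterior mode — the MAP estimate.

2.535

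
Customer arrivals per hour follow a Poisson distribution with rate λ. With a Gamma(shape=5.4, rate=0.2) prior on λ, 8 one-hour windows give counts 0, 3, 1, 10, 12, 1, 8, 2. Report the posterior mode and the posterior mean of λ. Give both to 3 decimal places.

MAP: 5.049. Posterior mean: 5.171.

Σ counts = 37. Posterior: Gamma(shape = 5.4+37 = 42.4, rate = 0.2+8 = 8.2).
Mode = (α−1)/β = 41.4/8.2 = 5.049.
Mean = α/β = 42.4/8.2 = 5.171.
The posterior is right-skewed, so the mean exceeds the mode.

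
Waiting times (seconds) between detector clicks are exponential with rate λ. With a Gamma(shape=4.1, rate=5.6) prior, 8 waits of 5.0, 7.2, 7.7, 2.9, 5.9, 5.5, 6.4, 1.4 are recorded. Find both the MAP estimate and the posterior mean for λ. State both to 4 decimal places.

MAP: 0.2332. Posterior mean: 0.2542.

Σ times = 42.0. Posterior: Gamma(shape = 4.1+8 = 12.1, rate = 5.6+42.0 = 47.6).
Mode = (α−1)/β = 11.1/47.6 = 0.2332.
Mean = α/β = 12.1/47.6 = 0.2542.
The mean is pulled above the mode by the posterior's right skew.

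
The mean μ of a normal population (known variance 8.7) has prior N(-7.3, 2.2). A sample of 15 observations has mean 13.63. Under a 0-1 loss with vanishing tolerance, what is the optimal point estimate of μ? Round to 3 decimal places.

9.263

Posterior for μ is Normal. Precision-weighted mean: (1/2.2·-7.3 + 15/8.7·13.63) / (1/2.2 + 15/8.7) = 9.263.
A Normal posterior is symmetric, so mode = mean.
This is the posterior mode — the MAP estimate.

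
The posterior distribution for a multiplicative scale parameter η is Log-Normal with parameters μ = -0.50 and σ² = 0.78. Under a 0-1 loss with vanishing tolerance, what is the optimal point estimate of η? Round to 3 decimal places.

Mode = exp(μ − σ²) = exp(-1.28) = 0.278.
Mean = exp(μ + σ²/2) = exp(-0.110) = 0.896.
This is the posterior mode — the MAP estimate.

0.278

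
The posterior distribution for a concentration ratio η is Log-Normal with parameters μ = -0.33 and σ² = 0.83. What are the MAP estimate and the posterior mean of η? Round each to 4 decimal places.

MAP = 0.3135, posterior mean = 1.0887

Mode = exp(μ − σ²) = exp(-1.16) = 0.3135.
Mean = exp(μ + σ²/2) = exp(0.085) = 1.0887.
The mean is pulled above the mode by the posterior's right skew.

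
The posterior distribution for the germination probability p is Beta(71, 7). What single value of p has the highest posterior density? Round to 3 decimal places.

0.921

Mode = (71−1)/(71+7−2) = 70/76 = 0.921.
Mean = 71/(71+7) = 71/78 = 0.910.
This is the posterior mode — the MAP estimate.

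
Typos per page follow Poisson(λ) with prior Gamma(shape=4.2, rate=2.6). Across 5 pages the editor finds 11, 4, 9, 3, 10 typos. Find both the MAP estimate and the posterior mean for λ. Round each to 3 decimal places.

MAP: 5.289. Posterior mean: 5.421.

Σ counts = 37. Posterior: Gamma(shape = 4.2+37 = 41.2, rate = 2.6+5 = 7.6).
Mode = (α−1)/β = 40.2/7.6 = 5.289.
Mean = α/β = 41.2/7.6 = 5.421.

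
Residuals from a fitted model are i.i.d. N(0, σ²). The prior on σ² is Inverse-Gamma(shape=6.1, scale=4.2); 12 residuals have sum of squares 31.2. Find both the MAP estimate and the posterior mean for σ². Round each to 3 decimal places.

MAP estimate = 1.511, posterior mean = 1.784

Posterior: Inverse-Gamma(shape = 6.1+12/2 = 12.1, scale = 4.2+31.2/2 = 19.8).
Mode = β/(α+1) = 19.8/13.1 = 1.511.
Mean = β/(α−1) = 19.8/11.1 = 1.784.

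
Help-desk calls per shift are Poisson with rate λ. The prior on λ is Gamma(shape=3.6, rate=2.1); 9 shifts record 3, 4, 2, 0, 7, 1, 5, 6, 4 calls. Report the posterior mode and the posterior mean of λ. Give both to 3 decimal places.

Σ counts = 32. Posterior: Gamma(shape = 3.6+32 = 35.6, rate = 2.1+9 = 11.1).
Mode = (α−1)/β = 34.6/11.1 = 3.117.
Mean = α/β = 35.6/11.1 = 3.207.
Mean > mode: the posterior has a right tail.

MAP = 3.117, posterior mean = 3.207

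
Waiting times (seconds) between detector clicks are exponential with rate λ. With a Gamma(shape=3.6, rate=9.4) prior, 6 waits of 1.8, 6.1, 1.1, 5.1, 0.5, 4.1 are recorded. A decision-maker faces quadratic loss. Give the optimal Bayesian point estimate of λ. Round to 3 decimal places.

0.342

Σ times = 18.7. Posterior: Gamma(shape = 3.6+6 = 9.6, rate = 9.4+18.7 = 28.1).
Mode = (α−1)/β = 8.6/28.1 = 0.306.
Mean = α/β = 9.6/28.1 = 0.342.
Quadratic loss ⇒ the optimal estimator is the posterior mean.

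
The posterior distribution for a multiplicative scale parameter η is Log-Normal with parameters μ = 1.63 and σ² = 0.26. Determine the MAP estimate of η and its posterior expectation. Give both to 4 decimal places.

Mode = exp(μ − σ²) = exp(1.37) = 3.9354.
Mean = exp(μ + σ²/2) = exp(1.760) = 5.8124.

MAP = 3.9354, posterior mean = 5.8124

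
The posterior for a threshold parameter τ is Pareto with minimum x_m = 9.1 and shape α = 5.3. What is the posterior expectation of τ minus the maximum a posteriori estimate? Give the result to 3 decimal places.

2.116

The Pareto density is strictly decreasing on [x_m, ∞), so the mode is x_m = 9.100.
Mean = α·x_m/(α−1) = 5.3·9.1/4.3 = 11.216.
Difference = 11.216 − 9.100 = 2.116.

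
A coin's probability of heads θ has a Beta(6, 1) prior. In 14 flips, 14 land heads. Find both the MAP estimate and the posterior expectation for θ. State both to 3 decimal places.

MAP: 1.000. Posterior mean: 0.952.

Posterior: Beta(6+14, 1+0) = Beta(20, 1).
Since β = 1 ≤ 1 and α > 1, the Beta density is monotone increasing on [0,1]; the mode is at 1.
Mean = 20/(20+1) = 0.952.
The posterior is left-skewed, so the mode exceeds the mean.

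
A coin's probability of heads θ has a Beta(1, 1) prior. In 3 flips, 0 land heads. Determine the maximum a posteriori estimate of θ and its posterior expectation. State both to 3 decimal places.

MAP = 0.000; posterior mean = 0.200

Posterior: Beta(1+0, 1+3) = Beta(1, 4).
Since α = 1 ≤ 1 and β > 1, the Beta density is monotone decreasing on [0,1]; the mode is at 0.
Mean = 1/(1+4) = 0.200.
The mean is pulled above the mode by the posterior's right skew.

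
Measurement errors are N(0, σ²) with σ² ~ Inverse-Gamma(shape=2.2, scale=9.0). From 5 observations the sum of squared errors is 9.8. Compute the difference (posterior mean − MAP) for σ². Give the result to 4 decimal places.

Posterior: Inverse-Gamma(shape = 2.2+5/2 = 4.7, scale = 9.0+9.8/2 = 13.9).
Mode = β/(α+1) = 13.9/5.7 = 2.4386.
Mean = β/(α−1) = 13.9/3.7 = 3.7568.
Difference = 3.7568 − 2.4386 = 1.3182.

1.3182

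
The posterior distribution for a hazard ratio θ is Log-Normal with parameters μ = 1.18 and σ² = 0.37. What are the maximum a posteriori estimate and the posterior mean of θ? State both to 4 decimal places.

Mode = exp(μ − σ²) = exp(0.81) = 2.2479.
Mean = exp(μ + σ²/2) = exp(1.365) = 3.9157.

maximum a posteriori estimate = 2.2479, posterior mean = 3.9157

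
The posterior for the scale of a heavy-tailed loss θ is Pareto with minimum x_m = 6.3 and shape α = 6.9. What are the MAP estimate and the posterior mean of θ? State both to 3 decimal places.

MAP = 6.300, posterior mean = 7.368

The Pareto density is strictly decreasing on [x_m, ∞), so the mode is x_m = 6.300.
Mean = α·x_m/(α−1) = 6.9·6.3/5.9 = 7.368.
The posterior is right-skewed, so the mean exceeds the mode.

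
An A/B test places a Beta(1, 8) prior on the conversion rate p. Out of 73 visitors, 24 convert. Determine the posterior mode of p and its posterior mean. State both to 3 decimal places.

Posterior: Beta(1+24, 8+49) = Beta(25, 57).
Mode = (25−1)/(25+57−2) = 24/80 = 0.300.
Mean = 25/(25+57) = 25/82 = 0.305.

MAP = 0.300; posterior mean = 0.305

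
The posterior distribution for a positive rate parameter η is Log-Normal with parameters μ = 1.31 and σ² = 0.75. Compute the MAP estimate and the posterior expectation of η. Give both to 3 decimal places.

Mode = exp(μ − σ²) = exp(0.56) = 1.751.
Mean = exp(μ + σ²/2) = exp(1.685) = 5.392.
Right-skewed posterior ⇒ mode < mean.

MAP estimate = 1.751, posterior expectation = 5.392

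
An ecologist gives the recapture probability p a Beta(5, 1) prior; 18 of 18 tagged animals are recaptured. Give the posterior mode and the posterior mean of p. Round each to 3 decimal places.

Posterior: Beta(5+18, 1+0) = Beta(23, 1).
Since β = 1 ≤ 1 and α > 1, the Beta density is monotone increasing on [0,1]; the mode is at 1.
Mean = 23/(23+1) = 0.958.

p_MAP = 1.000, E[p|data] = 0.958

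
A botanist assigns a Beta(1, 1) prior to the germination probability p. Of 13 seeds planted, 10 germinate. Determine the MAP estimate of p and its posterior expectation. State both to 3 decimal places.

MAP estimate = 0.769, posterior expectation = 0.733

Posterior: Beta(1+10, 1+3) = Beta(11, 4).
Mode = (11−1)/(11+4−2) = 10/13 = 0.769.
With a flat prior the MAP equals the MLE, 10/13.
Mean = 11/(11+4) = 11/15 = 0.733.
The posterior is left-skewed, so the mode exceeds the mean.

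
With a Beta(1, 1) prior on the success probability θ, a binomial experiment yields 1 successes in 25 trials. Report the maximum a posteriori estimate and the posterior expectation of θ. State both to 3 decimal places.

Posterior: Beta(1+1, 1+24) = Beta(2, 25).
Mode = (2−1)/(2+25−2) = 1/25 = 0.040.
With a flat prior the MAP equals the MLE, 1/25.
Mean = 2/(2+25) = 2/27 = 0.074.
The posterior is right-skewed, so the mean exceeds the mode.

θ_MAP = 0.040, E[θ|data] = 0.074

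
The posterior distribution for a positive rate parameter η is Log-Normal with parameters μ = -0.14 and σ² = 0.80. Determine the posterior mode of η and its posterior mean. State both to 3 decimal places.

Mode = exp(μ − σ²) = exp(-0.94) = 0.391.
Mean = exp(μ + σ²/2) = exp(0.260) = 1.297.
The posterior is right-skewed, so the mean exceeds the mode.

MAP = 0.391, posterior mean = 1.297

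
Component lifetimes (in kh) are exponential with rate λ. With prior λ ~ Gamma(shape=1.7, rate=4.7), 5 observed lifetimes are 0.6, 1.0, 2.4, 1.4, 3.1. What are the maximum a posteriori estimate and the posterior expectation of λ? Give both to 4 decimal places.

MAP: 0.4318. Posterior mean: 0.5076.

Σ times = 8.5. Posterior: Gamma(shape = 1.7+5 = 6.7, rate = 4.7+8.5 = 13.2).
Mode = (α−1)/β = 5.7/13.2 = 0.4318.
Mean = α/β = 6.7/13.2 = 0.5076.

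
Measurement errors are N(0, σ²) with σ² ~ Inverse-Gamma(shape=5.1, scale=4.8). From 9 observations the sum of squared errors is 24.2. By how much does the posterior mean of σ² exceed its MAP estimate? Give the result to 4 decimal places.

Posterior: Inverse-Gamma(shape = 5.1+9/2 = 9.6, scale = 4.8+24.2/2 = 16.9).
Mode = β/(α+1) = 16.9/10.6 = 1.5943.
Mean = β/(α−1) = 16.9/8.6 = 1.9651.
Difference = 1.9651 − 1.5943 = 0.3708.

0.3708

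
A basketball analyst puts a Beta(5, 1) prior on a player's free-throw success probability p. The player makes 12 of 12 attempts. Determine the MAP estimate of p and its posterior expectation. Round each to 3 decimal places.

Posterior: Beta(5+12, 1+0) = Beta(17, 1).
Since β = 1 ≤ 1 and α > 1, the Beta density is monotone increasing on [0,1]; the mode is at 1.
Mean = 17/(17+1) = 0.944.
Left-skewed posterior ⇒ mean < mode.

MAP = 1.000, posterior mean = 0.944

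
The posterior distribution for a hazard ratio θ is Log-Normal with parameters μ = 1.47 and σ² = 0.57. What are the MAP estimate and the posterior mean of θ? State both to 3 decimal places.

Mode = exp(μ − σ²) = exp(0.90) = 2.460.
Mean = exp(μ + σ²/2) = exp(1.755) = 5.783.

θ_MAP = 2.460, E[θ|data] = 5.783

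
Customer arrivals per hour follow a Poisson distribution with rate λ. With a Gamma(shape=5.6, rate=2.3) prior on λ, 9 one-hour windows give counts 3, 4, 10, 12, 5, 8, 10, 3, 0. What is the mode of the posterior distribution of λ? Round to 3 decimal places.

5.274

Σ counts = 55. Posterior: Gamma(shape = 5.6+55 = 60.6, rate = 2.3+9 = 11.3).
Mode = (α−1)/β = 59.6/11.3 = 5.274.
Mean = α/β = 60.6/11.3 = 5.363.
This is the posterior mode — the MAP estimate.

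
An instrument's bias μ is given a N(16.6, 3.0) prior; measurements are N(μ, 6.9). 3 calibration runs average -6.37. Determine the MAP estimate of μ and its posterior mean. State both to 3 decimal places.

Posterior for μ is Normal. Precision-weighted mean: (1/3.0·16.6 + 3/6.9·-6.37) / (1/3.0 + 3/6.9) = 3.598.
A Normal posterior is symmetric, so mode = mean.

MAP estimate = 3.598, posterior mean = 3.598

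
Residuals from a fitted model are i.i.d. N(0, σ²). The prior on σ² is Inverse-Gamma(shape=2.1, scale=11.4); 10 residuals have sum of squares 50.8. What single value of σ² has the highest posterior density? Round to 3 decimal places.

4.543

Posterior: Inverse-Gamma(shape = 2.1+10/2 = 7.1, scale = 11.4+50.8/2 = 36.8).
Mode = β/(α+1) = 36.8/8.1 = 4.543.
Mean = β/(α−1) = 36.8/6.1 = 6.033.
This is the posterior mode — the MAP estimate.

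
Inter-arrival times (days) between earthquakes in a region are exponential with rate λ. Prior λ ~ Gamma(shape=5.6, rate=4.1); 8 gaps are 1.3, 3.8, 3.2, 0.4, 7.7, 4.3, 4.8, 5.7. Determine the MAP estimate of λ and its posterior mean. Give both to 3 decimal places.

Σ times = 31.2. Posterior: Gamma(shape = 5.6+8 = 13.6, rate = 4.1+31.2 = 35.3).
Mode = (α−1)/β = 12.6/35.3 = 0.357.
Mean = α/β = 13.6/35.3 = 0.385.

MAP estimate = 0.357, posterior mean = 0.385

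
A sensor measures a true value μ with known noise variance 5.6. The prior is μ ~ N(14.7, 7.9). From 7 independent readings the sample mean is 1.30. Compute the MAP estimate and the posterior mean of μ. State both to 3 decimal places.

MAP = 2.532, posterior mean = 2.532

Posterior for μ is Normal. Precision-weighted mean: (1/7.9·14.7 + 7/5.6·1.30) / (1/7.9 + 7/5.6) = 2.532.
A Normal posterior is symmetric, so mode = mean.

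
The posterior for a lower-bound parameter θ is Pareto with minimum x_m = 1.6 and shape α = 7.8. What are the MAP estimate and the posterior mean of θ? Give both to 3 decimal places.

The Pareto density is strictly decreasing on [x_m, ∞), so the mode is x_m = 1.600.
Mean = α·x_m/(α−1) = 7.8·1.6/6.8 = 1.835.
Right-skewed posterior ⇒ mode < mean.

MAP = 1.600, posterior mean = 1.835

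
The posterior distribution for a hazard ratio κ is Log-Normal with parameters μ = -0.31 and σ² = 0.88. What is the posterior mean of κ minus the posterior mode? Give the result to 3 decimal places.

0.835

Mode = exp(μ − σ²) = exp(-1.19) = 0.304.
Mean = exp(μ + σ²/2) = exp(0.130) = 1.139.
Difference = 1.139 − 0.304 = 0.835.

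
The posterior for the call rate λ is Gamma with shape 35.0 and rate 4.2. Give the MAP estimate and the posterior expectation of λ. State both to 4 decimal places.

MAP = 8.0952, posterior mean = 8.3333

Mode = (α−1)/β = 34.0/4.2 = 8.0952.
Mean = α/β = 35.0/4.2 = 8.3333.
The mean is pulled above the mode by the posterior's right skew.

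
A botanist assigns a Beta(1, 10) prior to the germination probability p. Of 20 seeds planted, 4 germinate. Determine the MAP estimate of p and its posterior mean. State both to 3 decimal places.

MAP: 0.138. Posterior mean: 0.161.

Posterior: Beta(1+4, 10+16) = Beta(5, 26).
Mode = (5−1)/(5+26−2) = 4/29 = 0.138.
Mean = 5/(5+26) = 5/31 = 0.161.
Right-skewed posterior ⇒ mode < mean.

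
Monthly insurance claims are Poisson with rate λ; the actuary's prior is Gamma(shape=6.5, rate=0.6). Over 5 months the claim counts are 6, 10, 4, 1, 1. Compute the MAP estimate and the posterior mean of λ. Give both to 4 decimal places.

Σ counts = 22. Posterior: Gamma(shape = 6.5+22 = 28.5, rate = 0.6+5 = 5.6).
Mode = (α−1)/β = 27.5/5.6 = 4.9107.
Mean = α/β = 28.5/5.6 = 5.0893.

MAP: 4.9107. Posterior mean: 5.0893.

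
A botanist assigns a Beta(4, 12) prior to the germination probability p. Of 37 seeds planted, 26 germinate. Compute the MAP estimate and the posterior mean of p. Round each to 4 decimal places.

Posterior: Beta(4+26, 12+11) = Beta(30, 23).
Mode = (30−1)/(30+23−2) = 29/51 = 0.5686.
Mean = 30/(30+23) = 30/53 = 0.5660.
The posterior is left-skewed, so the mode exceeds the mean.

p_MAP = 0.5686, E[p|data] = 0.5660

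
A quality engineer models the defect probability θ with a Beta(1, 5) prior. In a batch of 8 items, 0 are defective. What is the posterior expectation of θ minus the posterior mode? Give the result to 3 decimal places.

Posterior: Beta(1+0, 5+8) = Beta(1, 13).
Since α = 1 ≤ 1 and β > 1, the Beta density is monotone decreasing on [0,1]; the mode is at 0.
Mean = 1/(1+13) = 0.071.
Difference = 0.071 − 0.000 = 0.071.
The mean is pulled above the mode by the posterior's right skew.

0.071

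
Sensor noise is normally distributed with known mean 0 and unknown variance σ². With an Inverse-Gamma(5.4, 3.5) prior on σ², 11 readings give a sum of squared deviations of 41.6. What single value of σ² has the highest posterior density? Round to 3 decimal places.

Posterior: Inverse-Gamma(shape = 5.4+11/2 = 10.9, scale = 3.5+41.6/2 = 24.3).
Mode = β/(α+1) = 24.3/11.9 = 2.042.
Mean = β/(α−1) = 24.3/9.9 = 2.455.
This is the posterior mode — the MAP estimate.

2.042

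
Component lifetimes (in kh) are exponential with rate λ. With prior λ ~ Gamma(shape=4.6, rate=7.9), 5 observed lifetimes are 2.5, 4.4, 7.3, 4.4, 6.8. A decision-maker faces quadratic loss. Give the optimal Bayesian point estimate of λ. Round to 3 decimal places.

Σ times = 25.4. Posterior: Gamma(shape = 4.6+5 = 9.6, rate = 7.9+25.4 = 33.3).
Mode = (α−1)/β = 8.6/33.3 = 0.258.
Mean = α/β = 9.6/33.3 = 0.288.
Quadratic loss ⇒ the optimal estimator is the posterior mean.

0.288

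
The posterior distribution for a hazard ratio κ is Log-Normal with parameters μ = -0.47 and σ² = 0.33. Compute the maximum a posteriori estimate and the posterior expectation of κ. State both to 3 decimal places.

maximum a posteriori estimate = 0.449, posterior expectation = 0.737

Mode = exp(μ − σ²) = exp(-0.80) = 0.449.
Mean = exp(μ + σ²/2) = exp(-0.305) = 0.737.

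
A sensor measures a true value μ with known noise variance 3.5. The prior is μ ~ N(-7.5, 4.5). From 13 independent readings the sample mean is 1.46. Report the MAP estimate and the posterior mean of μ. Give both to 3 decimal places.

Posterior for μ is Normal. Precision-weighted mean: (1/4.5·-7.5 + 13/3.5·1.46) / (1/4.5 + 13/3.5) = 0.954.
A Normal posterior is symmetric, so mode = mean.

MAP estimate = 0.954, posterior mean = 0.954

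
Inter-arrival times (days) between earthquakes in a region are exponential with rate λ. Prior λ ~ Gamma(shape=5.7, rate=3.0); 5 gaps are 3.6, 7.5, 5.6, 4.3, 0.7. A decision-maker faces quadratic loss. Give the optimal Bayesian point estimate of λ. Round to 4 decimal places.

Σ times = 21.7. Posterior: Gamma(shape = 5.7+5 = 10.7, rate = 3.0+21.7 = 24.7).
Mode = (α−1)/β = 9.7/24.7 = 0.3927.
Mean = α/β = 10.7/24.7 = 0.4332.
Quadratic loss ⇒ the optimal estimator is the posterior mean.

0.4332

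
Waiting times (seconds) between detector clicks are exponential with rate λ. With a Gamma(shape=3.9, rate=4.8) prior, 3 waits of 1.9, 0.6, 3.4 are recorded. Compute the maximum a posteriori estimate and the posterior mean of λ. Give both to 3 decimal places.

Σ times = 5.9. Posterior: Gamma(shape = 3.9+3 = 6.9, rate = 4.8+5.9 = 10.7).
Mode = (α−1)/β = 5.9/10.7 = 0.551.
Mean = α/β = 6.9/10.7 = 0.645.
Right-skewed posterior ⇒ mode < mean.

MAP = 0.551; posterior mean = 0.645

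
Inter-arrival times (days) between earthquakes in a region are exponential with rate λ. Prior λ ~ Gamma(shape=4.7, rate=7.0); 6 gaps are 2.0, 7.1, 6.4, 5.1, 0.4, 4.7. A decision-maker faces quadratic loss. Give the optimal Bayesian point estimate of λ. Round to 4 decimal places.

Σ times = 25.7. Posterior: Gamma(shape = 4.7+6 = 10.7, rate = 7.0+25.7 = 32.7).
Mode = (α−1)/β = 9.7/32.7 = 0.2966.
Mean = α/β = 10.7/32.7 = 0.3272.
Quadratic loss ⇒ the optimal estimator is the posterior mean.

0.3272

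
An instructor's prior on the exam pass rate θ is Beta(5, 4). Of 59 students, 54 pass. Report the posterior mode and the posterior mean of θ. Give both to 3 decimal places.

Posterior: Beta(5+54, 4+5) = Beta(59, 9).
Mode = (59−1)/(59+9−2) = 58/66 = 0.879.
Mean = 59/(59+9) = 59/68 = 0.868.

posterior mode = 0.879, posterior mean = 0.868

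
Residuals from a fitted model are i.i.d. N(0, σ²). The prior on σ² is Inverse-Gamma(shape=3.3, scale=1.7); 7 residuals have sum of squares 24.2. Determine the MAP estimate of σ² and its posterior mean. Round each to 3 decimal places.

σ²_MAP = 1.769, E[σ²|data] = 2.379

Posterior: Inverse-Gamma(shape = 3.3+7/2 = 6.8, scale = 1.7+24.2/2 = 13.8).
Mode = β/(α+1) = 13.8/7.8 = 1.769.
Mean = β/(α−1) = 13.8/5.8 = 2.379.
Right-skewed posterior ⇒ mode < mean.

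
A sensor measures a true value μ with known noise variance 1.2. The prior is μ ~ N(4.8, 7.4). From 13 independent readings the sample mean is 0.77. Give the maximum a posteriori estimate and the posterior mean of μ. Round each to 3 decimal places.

μ_MAP = 0.820, E[μ|data] = 0.820

Posterior for μ is Normal. Precision-weighted mean: (1/7.4·4.8 + 13/1.2·0.77) / (1/7.4 + 13/1.2) = 0.820.
A Normal posterior is symmetric, so mode = mean.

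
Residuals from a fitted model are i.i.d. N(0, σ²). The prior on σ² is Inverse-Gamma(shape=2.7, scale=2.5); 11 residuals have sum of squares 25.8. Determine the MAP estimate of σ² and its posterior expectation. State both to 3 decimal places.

Posterior: Inverse-Gamma(shape = 2.7+11/2 = 8.2, scale = 2.5+25.8/2 = 15.4).
Mode = β/(α+1) = 15.4/9.2 = 1.674.
Mean = β/(α−1) = 15.4/7.2 = 2.139.

σ²_MAP = 1.674, E[σ²|data] = 2.139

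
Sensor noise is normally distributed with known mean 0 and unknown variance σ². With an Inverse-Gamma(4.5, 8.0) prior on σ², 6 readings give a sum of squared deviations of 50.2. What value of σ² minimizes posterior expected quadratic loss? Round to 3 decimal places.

5.092

Posterior: Inverse-Gamma(shape = 4.5+6/2 = 7.5, scale = 8.0+50.2/2 = 33.1).
Mode = β/(α+1) = 33.1/8.5 = 3.894.
Mean = β/(α−1) = 33.1/6.5 = 5.092.
Quadratic loss ⇒ the optimal estimator is the posterior mean.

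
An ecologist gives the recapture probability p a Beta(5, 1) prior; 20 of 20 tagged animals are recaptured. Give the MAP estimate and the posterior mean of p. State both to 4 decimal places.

Posterior: Beta(5+20, 1+0) = Beta(25, 1).
Since β = 1 ≤ 1 and α > 1, the Beta density is monotone increasing on [0,1]; the mode is at 1.
Mean = 25/(25+1) = 0.9615.
The posterior is left-skewed, so the mode exceeds the mean.

MAP = 1.0000; posterior mean = 0.9615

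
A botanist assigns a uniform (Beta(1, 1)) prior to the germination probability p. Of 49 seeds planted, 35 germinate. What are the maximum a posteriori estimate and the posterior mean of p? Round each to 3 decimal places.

p_MAP = 0.714, E[p|data] = 0.706

Posterior: Beta(1+35, 1+14) = Beta(36, 15).
Mode = (36−1)/(36+15−2) = 35/49 = 0.714.
With a flat prior the MAP equals the MLE, 35/49.
Mean = 36/(36+15) = 36/51 = 0.706.
Mode > mean: the posterior has a left tail.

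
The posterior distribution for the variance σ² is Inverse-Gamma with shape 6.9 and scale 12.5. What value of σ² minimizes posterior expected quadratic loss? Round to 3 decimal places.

Mode = β/(α+1) = 12.5/7.9 = 1.582.
Mean = β/(α−1) = 12.5/5.9 = 2.119.
Quadratic loss ⇒ the optimal estimator is the posterior mean.

2.119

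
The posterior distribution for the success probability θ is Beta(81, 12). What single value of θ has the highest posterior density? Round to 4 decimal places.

0.8791

Mode = (81−1)/(81+12−2) = 80/91 = 0.8791.
Mean = 81/(81+12) = 81/93 = 0.8710.
This is the posterior mode — the MAP estimate.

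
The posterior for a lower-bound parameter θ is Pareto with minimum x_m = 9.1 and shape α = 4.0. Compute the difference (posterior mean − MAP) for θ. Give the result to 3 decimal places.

3.033

The Pareto density is strictly decreasing on [x_m, ∞), so the mode is x_m = 9.100.
Mean = α·x_m/(α−1) = 4.0·9.1/3.0 = 12.133.
Difference = 12.133 − 9.100 = 3.033.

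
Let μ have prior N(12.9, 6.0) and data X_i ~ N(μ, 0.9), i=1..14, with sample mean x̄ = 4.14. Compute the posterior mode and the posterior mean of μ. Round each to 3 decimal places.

Posterior for μ is Normal. Precision-weighted mean: (1/6.0·12.9 + 14/0.9·4.14) / (1/6.0 + 14/0.9) = 4.233.
A Normal posterior is symmetric, so mode = mean.

MAP: 4.233. Posterior mean: 4.233.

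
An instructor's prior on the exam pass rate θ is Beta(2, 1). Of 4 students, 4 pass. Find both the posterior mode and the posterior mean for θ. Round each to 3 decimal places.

Posterior: Beta(2+4, 1+0) = Beta(6, 1).
Since β = 1 ≤ 1 and α > 1, the Beta density is monotone increasing on [0,1]; the mode is at 1.
Mean = 6/(6+1) = 0.857.
Mode > mean: the posterior has a left tail.

MAP = 1.000; posterior mean = 0.857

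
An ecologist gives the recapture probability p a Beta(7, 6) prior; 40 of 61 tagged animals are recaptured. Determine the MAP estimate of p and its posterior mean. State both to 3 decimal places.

Posterior: Beta(7+40, 6+21) = Beta(47, 27).
Mode = (47−1)/(47+27−2) = 46/72 = 0.639.
Mean = 47/(47+27) = 47/74 = 0.635.
Mode > mean: the posterior has a left tail.

p_MAP = 0.639, E[p|data] = 0.635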